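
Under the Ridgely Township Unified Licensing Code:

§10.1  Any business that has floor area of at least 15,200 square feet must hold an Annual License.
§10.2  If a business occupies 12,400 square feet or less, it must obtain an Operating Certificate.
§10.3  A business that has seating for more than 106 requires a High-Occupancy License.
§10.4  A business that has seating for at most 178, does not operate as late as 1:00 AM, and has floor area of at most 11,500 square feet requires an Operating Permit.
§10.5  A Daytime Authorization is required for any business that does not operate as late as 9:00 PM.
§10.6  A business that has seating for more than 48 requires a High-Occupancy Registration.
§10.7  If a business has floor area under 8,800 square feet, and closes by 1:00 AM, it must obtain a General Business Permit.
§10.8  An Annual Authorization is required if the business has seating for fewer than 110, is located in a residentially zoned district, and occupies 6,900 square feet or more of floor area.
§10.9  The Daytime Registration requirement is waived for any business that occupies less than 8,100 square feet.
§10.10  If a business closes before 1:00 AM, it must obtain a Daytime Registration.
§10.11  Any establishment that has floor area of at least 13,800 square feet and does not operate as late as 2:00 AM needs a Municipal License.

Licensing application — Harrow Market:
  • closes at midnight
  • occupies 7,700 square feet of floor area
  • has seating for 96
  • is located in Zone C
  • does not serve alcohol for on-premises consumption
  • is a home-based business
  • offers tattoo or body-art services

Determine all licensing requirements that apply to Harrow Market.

General Business Permit, High-Occupancy Registration, Operating Certificate, Operating Permit

§10.1 floor area 7,700 square feet < 15,200 square feet → Annual License not required.
§10.2 floor area 7,700 square feet ≤ 12,400 square feet → Operating Certificate required.
§10.3 seating 96 ≤ 106 → High-Occupancy License not required.
§10.4 seating 96 ≤ 178; closes midnight, at/before 1:00 AM; floor area 7,700 square feet ≤ 11,500 square feet → Operating Permit required.
§10.5 closes midnight, after 9:00 PM → Daytime Authorization not required.
§10.6 seating 96 > 48 → High-Occupancy Registration required.
§10.7 floor area 7,700 square feet < 8,800 square feet; closes midnight, at/before 1:00 AM → General Business Permit required.
§10.8 seating 96 < 110; is located in Zone C (not: is located in a residentially zoned district); floor area 7,700 square feet ≥ 6,900 square feet → Annual Authorization not required.
§10.9 floor area 7,700 square feet < 8,100 square feet → exempt from Daytime Registration.
§10.10 closes midnight, at/before 1:00 AM → Daytime Registration required.
§10.11 floor area 7,700 square feet < 13,800 square feet; closes midnight, at/before 2:00 AM → Municipal License not required.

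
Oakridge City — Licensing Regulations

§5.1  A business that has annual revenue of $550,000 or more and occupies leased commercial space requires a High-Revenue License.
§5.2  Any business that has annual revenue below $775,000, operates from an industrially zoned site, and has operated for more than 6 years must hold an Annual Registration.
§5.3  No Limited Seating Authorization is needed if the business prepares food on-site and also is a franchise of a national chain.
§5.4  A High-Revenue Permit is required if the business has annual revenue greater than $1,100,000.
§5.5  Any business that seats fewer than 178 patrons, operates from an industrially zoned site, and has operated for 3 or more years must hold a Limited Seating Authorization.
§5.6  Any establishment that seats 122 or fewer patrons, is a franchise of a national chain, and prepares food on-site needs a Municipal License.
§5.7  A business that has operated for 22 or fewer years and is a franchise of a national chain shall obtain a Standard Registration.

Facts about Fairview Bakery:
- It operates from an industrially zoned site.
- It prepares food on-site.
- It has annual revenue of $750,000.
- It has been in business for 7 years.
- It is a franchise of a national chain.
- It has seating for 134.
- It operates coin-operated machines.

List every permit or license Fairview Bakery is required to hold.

§5.1 revenue $750,000 ≥ $550,000; operates from an industrially zoned site (not: occupies leased commercial space) → High-Revenue License not required.
§5.2 revenue $750,000 < $775,000; operates from an industrially zoned site; years in business 7 > 6 → Annual Registration required.
§5.3 prepares food on-site; is a franchise of a national chain → exempt from Limited Seating Authorization.
§5.4 revenue $750,000 ≤ $1,100,000 → High-Revenue Permit not required.
§5.5 seating 134 < 178; operates from an industrially zoned site; years in business 7 ≥ 3 → Limited Seating Authorization required.
§5.6 seating 134 > 122; is a franchise of a national chain; prepares food on-site → Municipal License not required.
§5.7 years in business 7 ≤ 22; is a franchise of a national chain → Standard Registration required.

Annual Registration, Standard Registration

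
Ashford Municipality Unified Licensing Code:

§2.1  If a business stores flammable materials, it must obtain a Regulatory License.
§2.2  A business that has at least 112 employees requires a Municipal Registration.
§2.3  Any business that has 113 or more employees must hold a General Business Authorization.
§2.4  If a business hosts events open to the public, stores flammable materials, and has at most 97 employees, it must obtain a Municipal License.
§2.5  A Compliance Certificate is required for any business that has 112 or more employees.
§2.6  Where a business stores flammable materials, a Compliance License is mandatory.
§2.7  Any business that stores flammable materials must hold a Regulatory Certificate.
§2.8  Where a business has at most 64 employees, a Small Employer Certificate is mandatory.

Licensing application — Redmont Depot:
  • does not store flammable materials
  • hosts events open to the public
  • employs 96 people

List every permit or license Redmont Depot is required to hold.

None

§2.1 does not store flammable materials → Regulatory License not required.
§2.2 employees 96 < 112 → Municipal Registration not required.
§2.3 employees 96 < 113 → General Business Authorization not required.
§2.4 hosts events open to the public; does not store flammable materials; employees 96 ≤ 97 → Municipal License not required.
§2.5 employees 96 < 112 → Compliance Certificate not required.
§2.6 does not store flammable materials → Compliance License not required.
§2.7 does not store flammable materials → Regulatory Certificate not required.
§2.8 employees 96 > 64 → Small Employer Certificate not required.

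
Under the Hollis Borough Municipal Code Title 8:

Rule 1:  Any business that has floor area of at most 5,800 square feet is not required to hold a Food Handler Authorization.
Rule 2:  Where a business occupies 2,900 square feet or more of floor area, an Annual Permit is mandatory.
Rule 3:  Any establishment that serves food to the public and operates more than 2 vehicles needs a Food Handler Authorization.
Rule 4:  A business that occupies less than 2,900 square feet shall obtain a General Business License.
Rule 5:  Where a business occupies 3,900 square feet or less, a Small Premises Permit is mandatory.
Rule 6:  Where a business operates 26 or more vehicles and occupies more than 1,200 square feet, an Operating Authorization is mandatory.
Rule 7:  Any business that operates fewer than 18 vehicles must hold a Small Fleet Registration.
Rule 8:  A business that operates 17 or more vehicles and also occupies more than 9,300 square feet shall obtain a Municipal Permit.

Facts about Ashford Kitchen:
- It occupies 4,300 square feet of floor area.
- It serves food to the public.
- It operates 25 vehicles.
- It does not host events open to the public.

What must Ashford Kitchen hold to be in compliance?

Annual Permit

Rule 1: floor area 4,300 square feet ≤ 5,800 square feet → exempt from Food Handler Authorization.
Rule 2: floor area 4,300 square feet ≥ 2,900 square feet → Annual Permit required.
Rule 3: serves food to the public; vehicles 25 > 2 → Food Handler Authorization required.
Rule 4: floor area 4,300 square feet ≥ 2,900 square feet → General Business License not required.
Rule 5: floor area 4,300 square feet > 3,900 square feet → Small Premises Permit not required.
Rule 6: vehicles 25 < 26; floor area 4,300 square feet > 1,200 square feet → Operating Authorization not required.
Rule 7: vehicles 25 ≥ 18 → Small Fleet Registration not required.
Rule 8: vehicles 25 ≥ 17; floor area 4,300 square feet ≤ 9,300 square feet → Municipal Permit not required.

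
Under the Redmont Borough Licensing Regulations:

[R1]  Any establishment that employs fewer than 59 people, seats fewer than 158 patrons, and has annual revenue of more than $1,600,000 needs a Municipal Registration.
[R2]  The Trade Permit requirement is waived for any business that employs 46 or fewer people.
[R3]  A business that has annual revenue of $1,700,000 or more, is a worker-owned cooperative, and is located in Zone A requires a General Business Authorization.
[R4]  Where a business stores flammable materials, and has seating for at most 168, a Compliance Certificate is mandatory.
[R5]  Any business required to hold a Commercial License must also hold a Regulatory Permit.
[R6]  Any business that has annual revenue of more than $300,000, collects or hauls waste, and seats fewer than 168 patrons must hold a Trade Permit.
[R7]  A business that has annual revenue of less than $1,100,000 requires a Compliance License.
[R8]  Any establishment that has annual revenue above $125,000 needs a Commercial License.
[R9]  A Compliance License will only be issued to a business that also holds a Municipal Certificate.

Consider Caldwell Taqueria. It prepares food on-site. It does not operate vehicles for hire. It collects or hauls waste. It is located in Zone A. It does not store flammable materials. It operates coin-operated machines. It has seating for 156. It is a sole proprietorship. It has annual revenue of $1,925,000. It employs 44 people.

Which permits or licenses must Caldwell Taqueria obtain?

[R1] employees 44 < 59; seating 156 < 158; revenue $1,925,000 > $1,600,000 → Municipal Registration required.
[R2] employees 44 ≤ 46 → exempt from Trade Permit.
[R3] revenue $1,925,000 ≥ $1,700,000; is a sole proprietorship (not: is a worker-owned cooperative); is located in Zone A → General Business Authorization not required.
[R4] does not store flammable materials; seating 156 ≤ 168 → Compliance Certificate not required.
[R5] Commercial License is required → Regulatory Permit also required.
[R6] revenue $1,925,000 > $300,000; collects or hauls waste; seating 156 < 168 → Trade Permit required.
[R7] revenue $1,925,000 ≥ $1,100,000 → Compliance License not required.
[R8] revenue $1,925,000 > $125,000 → Commercial License required.
[R9] Compliance License is not required → no effect.

Commercial License, Municipal Registration, Regulatory Permit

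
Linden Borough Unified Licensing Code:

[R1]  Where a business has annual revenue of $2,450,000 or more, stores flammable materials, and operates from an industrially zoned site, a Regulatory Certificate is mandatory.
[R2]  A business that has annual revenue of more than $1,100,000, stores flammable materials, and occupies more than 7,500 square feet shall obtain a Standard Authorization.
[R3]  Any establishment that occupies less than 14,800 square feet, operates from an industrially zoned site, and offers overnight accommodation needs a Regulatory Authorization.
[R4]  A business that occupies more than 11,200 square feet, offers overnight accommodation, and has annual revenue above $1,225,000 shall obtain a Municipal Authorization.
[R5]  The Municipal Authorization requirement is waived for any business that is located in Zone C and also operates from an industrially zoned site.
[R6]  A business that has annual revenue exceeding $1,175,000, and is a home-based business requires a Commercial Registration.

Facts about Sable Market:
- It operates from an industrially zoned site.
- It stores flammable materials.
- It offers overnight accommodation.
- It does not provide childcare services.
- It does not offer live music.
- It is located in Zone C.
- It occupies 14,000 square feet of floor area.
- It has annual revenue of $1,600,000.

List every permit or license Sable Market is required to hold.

Regulatory Authorization, Standard Authorization

[R1] revenue $1,600,000 < $2,450,000; stores flammable materials; operates from an industrially zoned site → Regulatory Certificate not required.
[R2] revenue $1,600,000 > $1,100,000; stores flammable materials; floor area 14,000 square feet > 7,500 square feet → Standard Authorization required.
[R3] floor area 14,000 square feet < 14,800 square feet; operates from an industrially zoned site; offers overnight accommodation → Regulatory Authorization required.
[R4] floor area 14,000 square feet > 11,200 square feet; offers overnight accommodation; revenue $1,600,000 > $1,225,000 → Municipal Authorization required.
[R5] is located in Zone C; operates from an industrially zoned site → exempt from Municipal Authorization.
[R6] revenue $1,600,000 > $1,175,000; operates from an industrially zoned site (not: is a home-based business) → Commercial Registration not required.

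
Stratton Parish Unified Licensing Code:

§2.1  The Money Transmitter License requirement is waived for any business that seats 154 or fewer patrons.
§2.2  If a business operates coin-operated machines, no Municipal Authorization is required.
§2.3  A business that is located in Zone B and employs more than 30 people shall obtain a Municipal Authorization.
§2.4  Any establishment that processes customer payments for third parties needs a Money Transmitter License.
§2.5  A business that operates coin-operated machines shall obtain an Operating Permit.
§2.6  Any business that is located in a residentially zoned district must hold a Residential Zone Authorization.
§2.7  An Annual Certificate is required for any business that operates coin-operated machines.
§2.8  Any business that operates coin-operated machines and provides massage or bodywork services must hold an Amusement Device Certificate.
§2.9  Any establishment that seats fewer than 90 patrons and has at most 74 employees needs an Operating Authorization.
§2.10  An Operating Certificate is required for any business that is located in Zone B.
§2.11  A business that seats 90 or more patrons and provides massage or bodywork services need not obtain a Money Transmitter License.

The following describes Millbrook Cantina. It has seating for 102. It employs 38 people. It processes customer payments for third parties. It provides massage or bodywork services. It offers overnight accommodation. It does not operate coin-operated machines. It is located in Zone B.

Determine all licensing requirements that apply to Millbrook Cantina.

§2.1 seating 102 ≤ 154 → exempt from Money Transmitter License.
§2.2 does not operate coin-operated machines → Municipal Authorization exemption does not apply.
§2.3 is located in Zone B; employees 38 > 30 → Municipal Authorization required.
§2.4 processes customer payments for third parties → Money Transmitter License required.
§2.5 does not operate coin-operated machines → Operating Permit not required.
§2.6 is located in Zone B (not: is located in a residentially zoned district) → Residential Zone Authorization not required.
§2.7 does not operate coin-operated machines → Annual Certificate not required.
§2.8 does not operate coin-operated machines; provides massage or bodywork services → Amusement Device Certificate not required.
§2.9 seating 102 ≥ 90; employees 38 ≤ 74 → Operating Authorization not required.
§2.10 is located in Zone B → Operating Certificate required.
§2.11 seating 102 ≥ 90; provides massage or bodywork services → exempt from Money Transmitter License.

Municipal Authorization, Operating Certificate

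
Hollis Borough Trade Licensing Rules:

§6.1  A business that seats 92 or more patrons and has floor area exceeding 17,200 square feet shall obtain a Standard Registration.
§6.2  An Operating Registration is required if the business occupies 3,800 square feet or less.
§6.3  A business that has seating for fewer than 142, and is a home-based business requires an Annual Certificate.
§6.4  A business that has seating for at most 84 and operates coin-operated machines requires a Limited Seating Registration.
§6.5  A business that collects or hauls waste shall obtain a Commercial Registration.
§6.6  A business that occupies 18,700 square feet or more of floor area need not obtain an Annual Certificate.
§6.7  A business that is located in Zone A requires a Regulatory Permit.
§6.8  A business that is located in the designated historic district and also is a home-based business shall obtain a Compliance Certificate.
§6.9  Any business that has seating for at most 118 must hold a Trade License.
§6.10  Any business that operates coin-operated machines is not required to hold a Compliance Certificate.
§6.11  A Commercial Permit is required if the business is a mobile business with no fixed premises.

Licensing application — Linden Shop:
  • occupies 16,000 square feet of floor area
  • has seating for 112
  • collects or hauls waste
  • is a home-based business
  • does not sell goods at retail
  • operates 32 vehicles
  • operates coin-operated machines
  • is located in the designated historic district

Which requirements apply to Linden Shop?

§6.1 seating 112 ≥ 92; floor area 16,000 square feet ≤ 17,200 square feet → Standard Registration not required.
§6.2 floor area 16,000 square feet > 3,800 square feet → Operating Registration not required.
§6.3 seating 112 < 142; is a home-based business → Annual Certificate required.
§6.4 seating 112 > 84; operates coin-operated machines → Limited Seating Registration not required.
§6.5 collects or hauls waste → Commercial Registration required.
§6.6 floor area 16,000 square feet < 18,700 square feet → Annual Certificate exemption does not apply.
§6.7 is located in the designated historic district (not: is located in Zone A) → Regulatory Permit not required.
§6.8 is located in the designated historic district; is a home-based business → Compliance Certificate required.
§6.9 seating 112 ≤ 118 → Trade License required.
§6.10 operates coin-operated machines → exempt from Compliance Certificate.
§6.11 is a home-based business (not: is a mobile business with no fixed premises) → Commercial Permit not required.

Annual Certificate, Commercial Registration, Trade License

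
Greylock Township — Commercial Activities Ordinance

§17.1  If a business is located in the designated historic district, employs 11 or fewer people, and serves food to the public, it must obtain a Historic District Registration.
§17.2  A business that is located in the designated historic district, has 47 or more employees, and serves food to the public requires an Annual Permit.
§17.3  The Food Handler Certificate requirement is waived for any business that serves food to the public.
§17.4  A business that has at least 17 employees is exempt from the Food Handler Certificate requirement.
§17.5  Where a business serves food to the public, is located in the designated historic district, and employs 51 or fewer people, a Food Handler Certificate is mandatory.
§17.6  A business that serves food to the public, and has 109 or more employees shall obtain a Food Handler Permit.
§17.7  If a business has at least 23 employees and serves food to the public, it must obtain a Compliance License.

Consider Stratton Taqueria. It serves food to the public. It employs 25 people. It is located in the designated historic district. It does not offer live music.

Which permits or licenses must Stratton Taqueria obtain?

Compliance License

§17.1 is located in the designated historic district; employees 25 > 11; serves food to the public → Historic District Registration not required.
§17.2 is located in the designated historic district; employees 25 < 47; serves food to the public → Annual Permit not required.
§17.3 serves food to the public → exempt from Food Handler Certificate.
§17.4 employees 25 ≥ 17 → exempt from Food Handler Certificate.
§17.5 serves food to the public; is located in the designated historic district; employees 25 ≤ 51 → Food Handler Certificate required.
§17.6 serves food to the public; employees 25 < 109 → Food Handler Permit not required.
§17.7 employees 25 ≥ 23; serves food to the public → Compliance License required.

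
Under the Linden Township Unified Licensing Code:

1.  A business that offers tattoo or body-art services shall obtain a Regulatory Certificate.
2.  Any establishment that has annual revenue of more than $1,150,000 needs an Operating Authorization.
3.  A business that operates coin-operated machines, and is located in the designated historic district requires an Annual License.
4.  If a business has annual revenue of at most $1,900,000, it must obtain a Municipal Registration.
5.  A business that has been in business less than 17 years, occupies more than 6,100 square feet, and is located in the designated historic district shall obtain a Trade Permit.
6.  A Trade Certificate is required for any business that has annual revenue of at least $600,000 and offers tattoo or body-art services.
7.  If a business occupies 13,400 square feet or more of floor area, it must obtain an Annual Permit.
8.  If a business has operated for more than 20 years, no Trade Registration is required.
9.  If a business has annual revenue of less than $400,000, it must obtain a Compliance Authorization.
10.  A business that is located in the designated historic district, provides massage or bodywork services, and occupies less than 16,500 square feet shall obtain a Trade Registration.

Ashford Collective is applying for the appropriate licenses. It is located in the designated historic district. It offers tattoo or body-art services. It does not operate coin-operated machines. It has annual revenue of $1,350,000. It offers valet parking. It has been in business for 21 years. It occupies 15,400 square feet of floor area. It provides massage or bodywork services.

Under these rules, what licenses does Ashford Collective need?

1. offers tattoo or body-art services → Regulatory Certificate required.
2. revenue $1,350,000 > $1,150,000 → Operating Authorization required.
3. does not operate coin-operated machines; is located in the designated historic district → Annual License not required.
4. revenue $1,350,000 ≤ $1,900,000 → Municipal Registration required.
5. years in business 21 ≥ 17; floor area 15,400 square feet > 6,100 square feet; is located in the designated historic district → Trade Permit not required.
6. revenue $1,350,000 ≥ $600,000; offers tattoo or body-art services → Trade Certificate required.
7. floor area 15,400 square feet ≥ 13,400 square feet → Annual Permit required.
8. years in business 21 > 20 → exempt from Trade Registration.
9. revenue $1,350,000 ≥ $400,000 → Compliance Authorization not required.
10. is located in the designated historic district; provides massage or bodywork services; floor area 15,400 square feet < 16,500 square feet → Trade Registration required.

Annual Permit, Municipal Registration, Operating Authorization, Regulatory Certificate, Trade Certificate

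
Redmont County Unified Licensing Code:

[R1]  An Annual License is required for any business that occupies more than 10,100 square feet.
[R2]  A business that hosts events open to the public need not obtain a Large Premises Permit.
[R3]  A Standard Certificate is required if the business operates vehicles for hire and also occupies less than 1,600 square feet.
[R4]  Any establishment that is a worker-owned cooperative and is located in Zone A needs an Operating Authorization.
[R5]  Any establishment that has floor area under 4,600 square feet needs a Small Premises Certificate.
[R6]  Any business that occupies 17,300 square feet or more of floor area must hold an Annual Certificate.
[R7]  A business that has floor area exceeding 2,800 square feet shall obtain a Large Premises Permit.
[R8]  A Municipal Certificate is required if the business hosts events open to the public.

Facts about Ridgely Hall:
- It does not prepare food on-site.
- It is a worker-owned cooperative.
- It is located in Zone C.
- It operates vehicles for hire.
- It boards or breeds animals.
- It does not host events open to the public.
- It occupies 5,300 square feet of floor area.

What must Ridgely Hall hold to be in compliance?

[R1] floor area 5,300 square feet ≤ 10,100 square feet → Annual License not required.
[R2] does not host events open to the public → Large Premises Permit exemption does not apply.
[R3] operates vehicles for hire; floor area 5,300 square feet ≥ 1,600 square feet → Standard Certificate not required.
[R4] is a worker-owned cooperative; is located in Zone C (not: is located in Zone A) → Operating Authorization not required.
[R5] floor area 5,300 square feet ≥ 4,600 square feet → Small Premises Certificate not required.
[R6] floor area 5,300 square feet < 17,300 square feet → Annual Certificate not required.
[R7] floor area 5,300 square feet > 2,800 square feet → Large Premises Permit required.
[R8] does not host events open to the public → Municipal Certificate not required.

Large Premises Permit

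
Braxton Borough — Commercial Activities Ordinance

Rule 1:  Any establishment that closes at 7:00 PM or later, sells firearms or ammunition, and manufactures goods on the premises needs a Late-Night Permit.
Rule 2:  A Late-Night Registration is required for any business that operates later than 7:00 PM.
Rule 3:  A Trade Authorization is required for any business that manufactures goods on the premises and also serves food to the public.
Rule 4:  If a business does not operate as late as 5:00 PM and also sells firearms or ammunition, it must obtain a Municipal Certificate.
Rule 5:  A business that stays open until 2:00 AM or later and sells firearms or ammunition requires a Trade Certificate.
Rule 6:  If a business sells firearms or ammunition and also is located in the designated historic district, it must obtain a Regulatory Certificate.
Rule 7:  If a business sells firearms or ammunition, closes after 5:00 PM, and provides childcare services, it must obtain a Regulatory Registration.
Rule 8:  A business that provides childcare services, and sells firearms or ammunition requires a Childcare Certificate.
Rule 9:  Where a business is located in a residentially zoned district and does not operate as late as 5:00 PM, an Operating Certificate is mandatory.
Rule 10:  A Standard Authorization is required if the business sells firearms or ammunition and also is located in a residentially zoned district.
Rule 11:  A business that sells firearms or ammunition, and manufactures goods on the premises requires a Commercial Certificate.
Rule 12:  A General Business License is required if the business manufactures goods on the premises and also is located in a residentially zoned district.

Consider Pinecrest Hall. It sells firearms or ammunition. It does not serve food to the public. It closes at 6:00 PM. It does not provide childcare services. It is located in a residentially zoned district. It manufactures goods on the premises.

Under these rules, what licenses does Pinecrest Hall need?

Rule 1: closes 6:00 PM, at/before 7:00 PM; sells firearms or ammunition; manufactures goods on the premises → Late-Night Permit not required.
Rule 2: closes 6:00 PM, at/before 7:00 PM → Late-Night Registration not required.
Rule 3: manufactures goods on the premises; does not serve food to the public → Trade Authorization not required.
Rule 4: closes 6:00 PM, after 5:00 PM; sells firearms or ammunition → Municipal Certificate not required.
Rule 5: closes 6:00 PM, at/before 2:00 AM; sells firearms or ammunition → Trade Certificate not required.
Rule 6: sells firearms or ammunition; is located in a residentially zoned district (not: is located in the designated historic district) → Regulatory Certificate not required.
Rule 7: sells firearms or ammunition; closes 6:00 PM, after 5:00 PM; does not provide childcare services → Regulatory Registration not required.
Rule 8: does not provide childcare services; sells firearms or ammunition → Childcare Certificate not required.
Rule 9: is located in a residentially zoned district; closes 6:00 PM, after 5:00 PM → Operating Certificate not required.
Rule 10: sells firearms or ammunition; is located in a residentially zoned district → Standard Authorization required.
Rule 11: sells firearms or ammunition; manufactures goods on the premises → Commercial Certificate required.
Rule 12: manufactures goods on the premises; is located in a residentially zoned district → General Business License required.

Commercial Certificate, General Business License, Standard Authorization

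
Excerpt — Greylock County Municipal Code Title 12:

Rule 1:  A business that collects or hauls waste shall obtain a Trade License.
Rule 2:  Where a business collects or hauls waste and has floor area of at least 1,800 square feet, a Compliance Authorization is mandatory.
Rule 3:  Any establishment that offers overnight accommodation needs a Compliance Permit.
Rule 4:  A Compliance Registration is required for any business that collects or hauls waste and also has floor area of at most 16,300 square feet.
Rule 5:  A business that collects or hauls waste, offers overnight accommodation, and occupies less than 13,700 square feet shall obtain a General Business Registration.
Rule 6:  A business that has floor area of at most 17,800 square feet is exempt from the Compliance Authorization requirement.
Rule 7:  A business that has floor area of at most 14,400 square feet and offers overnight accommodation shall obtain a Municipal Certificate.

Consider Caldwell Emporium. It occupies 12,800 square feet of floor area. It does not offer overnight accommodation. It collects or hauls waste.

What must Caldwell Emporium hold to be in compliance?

Compliance Registration, Trade License

Rule 1: collects or hauls waste → Trade License required.
Rule 2: collects or hauls waste; floor area 12,800 square feet ≥ 1,800 square feet → Compliance Authorization required.
Rule 3: does not offer overnight accommodation → Compliance Permit not required.
Rule 4: collects or hauls waste; floor area 12,800 square feet ≤ 16,300 square feet → Compliance Registration required.
Rule 5: collects or hauls waste; does not offer overnight accommodation; floor area 12,800 square feet < 13,700 square feet → General Business Registration not required.
Rule 6: floor area 12,800 square feet ≤ 17,800 square feet → exempt from Compliance Authorization.
Rule 7: floor area 12,800 square feet ≤ 14,400 square feet; does not offer overnight accommodation → Municipal Certificate not required.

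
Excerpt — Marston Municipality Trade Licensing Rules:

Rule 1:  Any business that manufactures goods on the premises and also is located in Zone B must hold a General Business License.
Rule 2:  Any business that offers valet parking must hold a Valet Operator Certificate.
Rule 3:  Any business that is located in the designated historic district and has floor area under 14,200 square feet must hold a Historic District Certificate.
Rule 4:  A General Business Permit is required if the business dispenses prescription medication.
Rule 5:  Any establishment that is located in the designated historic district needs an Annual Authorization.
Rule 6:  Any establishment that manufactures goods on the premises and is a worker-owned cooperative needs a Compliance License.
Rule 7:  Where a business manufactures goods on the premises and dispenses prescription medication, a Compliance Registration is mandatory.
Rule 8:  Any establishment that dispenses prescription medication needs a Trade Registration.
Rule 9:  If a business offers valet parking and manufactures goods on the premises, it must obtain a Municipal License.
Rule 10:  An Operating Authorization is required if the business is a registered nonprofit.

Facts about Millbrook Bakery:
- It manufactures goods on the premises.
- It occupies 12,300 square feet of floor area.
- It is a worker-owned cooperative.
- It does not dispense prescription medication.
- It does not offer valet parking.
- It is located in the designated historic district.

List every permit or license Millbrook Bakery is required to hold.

Rule 1: manufactures goods on the premises; is located in the designated historic district (not: is located in Zone B) → General Business License not required.
Rule 2: does not offer valet parking → Valet Operator Certificate not required.
Rule 3: is located in the designated historic district; floor area 12,300 square feet < 14,200 square feet → Historic District Certificate required.
Rule 4: does not dispense prescription medication → General Business Permit not required.
Rule 5: is located in the designated historic district → Annual Authorization required.
Rule 6: manufactures goods on the premises; is a worker-owned cooperative → Compliance License required.
Rule 7: manufactures goods on the premises; does not dispense prescription medication → Compliance Registration not required.
Rule 8: does not dispense prescription medication → Trade Registration not required.
Rule 9: does not offer valet parking; manufactures goods on the premises → Municipal License not required.
Rule 10: is a worker-owned cooperative (not: is a registered nonprofit) → Operating Authorization not required.

Annual Authorization, Compliance License, Historic District Certificate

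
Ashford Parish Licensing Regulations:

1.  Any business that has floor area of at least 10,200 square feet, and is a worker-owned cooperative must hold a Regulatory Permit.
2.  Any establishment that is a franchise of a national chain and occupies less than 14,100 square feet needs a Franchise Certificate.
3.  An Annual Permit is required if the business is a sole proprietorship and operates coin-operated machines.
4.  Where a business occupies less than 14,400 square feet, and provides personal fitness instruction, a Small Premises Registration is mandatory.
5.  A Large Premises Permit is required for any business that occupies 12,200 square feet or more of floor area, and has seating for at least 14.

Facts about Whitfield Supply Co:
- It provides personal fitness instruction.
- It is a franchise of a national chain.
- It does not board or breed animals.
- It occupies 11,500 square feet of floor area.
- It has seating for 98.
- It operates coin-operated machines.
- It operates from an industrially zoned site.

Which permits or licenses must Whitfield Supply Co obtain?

1. floor area 11,500 square feet ≥ 10,200 square feet; is a franchise of a national chain (not: is a worker-owned cooperative) → Regulatory Permit not required.
2. is a franchise of a national chain; floor area 11,500 square feet < 14,100 square feet → Franchise Certificate required.
3. is a franchise of a national chain (not: is a sole proprietorship); operates coin-operated machines → Annual Permit not required.
4. floor area 11,500 square feet < 14,400 square feet; provides personal fitness instruction → Small Premises Registration required.
5. floor area 11,500 square feet < 12,200 square feet; seating 98 ≥ 14 → Large Premises Permit not required.

Franchise Certificate, Small Premises Registration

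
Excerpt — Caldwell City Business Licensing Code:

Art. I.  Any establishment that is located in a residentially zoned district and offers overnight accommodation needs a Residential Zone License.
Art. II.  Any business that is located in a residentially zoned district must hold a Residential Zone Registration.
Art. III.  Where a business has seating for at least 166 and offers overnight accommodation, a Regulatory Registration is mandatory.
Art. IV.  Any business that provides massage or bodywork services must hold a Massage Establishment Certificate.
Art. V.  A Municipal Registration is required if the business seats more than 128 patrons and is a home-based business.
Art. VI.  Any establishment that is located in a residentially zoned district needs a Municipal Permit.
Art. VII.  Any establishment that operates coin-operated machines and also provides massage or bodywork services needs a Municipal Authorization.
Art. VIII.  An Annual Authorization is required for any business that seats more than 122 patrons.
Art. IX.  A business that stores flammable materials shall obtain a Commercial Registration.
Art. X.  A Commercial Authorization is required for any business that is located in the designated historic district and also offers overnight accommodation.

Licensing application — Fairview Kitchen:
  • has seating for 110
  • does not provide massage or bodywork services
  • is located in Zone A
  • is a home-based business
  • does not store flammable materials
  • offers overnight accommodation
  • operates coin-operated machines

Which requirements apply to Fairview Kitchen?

None

Art. I. is located in Zone A (not: is located in a residentially zoned district); offers overnight accommodation → Residential Zone License not required.
Art. II. is located in Zone A (not: is located in a residentially zoned district) → Residential Zone Registration not required.
Art. III. seating 110 < 166; offers overnight accommodation → Regulatory Registration not required.
Art. IV. does not provide massage or bodywork services → Massage Establishment Certificate not required.
Art. V. seating 110 ≤ 128; is a home-based business → Municipal Registration not required.
Art. VI. is located in Zone A (not: is located in a residentially zoned district) → Municipal Permit not required.
Art. VII. operates coin-operated machines; does not provide massage or bodywork services → Municipal Authorization not required.
Art. VIII. seating 110 ≤ 122 → Annual Authorization not required.
Art. IX. does not store flammable materials → Commercial Registration not required.
Art. X. is located in Zone A (not: is located in the designated historic district); offers overnight accommodation → Commercial Authorization not required.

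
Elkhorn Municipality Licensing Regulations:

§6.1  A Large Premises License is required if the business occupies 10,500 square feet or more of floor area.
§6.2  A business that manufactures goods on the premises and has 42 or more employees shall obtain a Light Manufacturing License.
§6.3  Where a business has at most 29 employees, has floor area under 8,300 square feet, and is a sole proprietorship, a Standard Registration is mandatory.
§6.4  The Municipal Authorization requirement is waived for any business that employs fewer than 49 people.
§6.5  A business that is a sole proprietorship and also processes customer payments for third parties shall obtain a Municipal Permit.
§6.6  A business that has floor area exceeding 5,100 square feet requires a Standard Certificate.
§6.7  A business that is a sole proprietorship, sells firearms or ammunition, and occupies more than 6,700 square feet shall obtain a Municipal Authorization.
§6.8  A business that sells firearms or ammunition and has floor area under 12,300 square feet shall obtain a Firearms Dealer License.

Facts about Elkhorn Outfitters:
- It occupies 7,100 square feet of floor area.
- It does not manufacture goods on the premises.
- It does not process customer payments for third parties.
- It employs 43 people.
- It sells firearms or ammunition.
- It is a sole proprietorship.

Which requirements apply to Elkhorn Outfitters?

Firearms Dealer License, Standard Certificate

§6.1 floor area 7,100 square feet < 10,500 square feet → Large Premises License not required.
§6.2 does not manufacture goods on the premises; employees 43 ≥ 42 → Light Manufacturing License not required.
§6.3 employees 43 > 29; floor area 7,100 square feet < 8,300 square feet; is a sole proprietorship → Standard Registration not required.
§6.4 employees 43 < 49 → exempt from Municipal Authorization.
§6.5 is a sole proprietorship; does not process customer payments for third parties → Municipal Permit not required.
§6.6 floor area 7,100 square feet > 5,100 square feet → Standard Certificate required.
§6.7 is a sole proprietorship; sells firearms or ammunition; floor area 7,100 square feet > 6,700 square feet → Municipal Authorization required.
§6.8 sells firearms or ammunition; floor area 7,100 square feet < 12,300 square feet → Firearms Dealer License required.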